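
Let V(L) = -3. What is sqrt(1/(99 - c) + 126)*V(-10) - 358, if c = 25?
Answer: -358 - 15*sqrt(27602)/74 ≈ -391.68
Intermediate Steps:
sqrt(1/(99 - c) + 126)*V(-10) - 358 = sqrt(1/(99 - 1*25) + 126)*(-3) - 358 = sqrt(1/(99 - 25) + 126)*(-3) - 358 = sqrt(1/74 + 126)*(-3) - 358 = sqrt(9325/74)*(-3) - 358 = (5*sqrt(27602)/74)*(-3) - 358 = -15*sqrt(27602)/74 - 358 = -358 - 15*sqrt(27602)/74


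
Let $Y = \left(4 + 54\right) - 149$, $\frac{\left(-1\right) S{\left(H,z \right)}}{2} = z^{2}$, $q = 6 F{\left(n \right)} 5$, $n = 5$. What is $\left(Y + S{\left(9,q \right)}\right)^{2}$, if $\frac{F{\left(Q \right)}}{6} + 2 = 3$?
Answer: $4210841881$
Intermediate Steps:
$F{\left(Q \right)} = 6$ ($F{\left(Q \right)} = -12 + 6 \cdot 3 = -12 + 18 = 6$)
$q = 180$ ($q = 6 \cdot 6 \cdot 5 = 36 \cdot 5 = 180$)
$S{\left(H,z \right)} = - 2 z^{2}$
$Y = -91$ ($Y = 58 - 149 = -91$)
$\left(Y + S{\left(9,q \right)}\right)^{2} = \left(-91 - 2 \cdot 180^{2}\right)^{2} = \left(-91 - 64800\right)^{2} = \left(-64891\right)^{2} = 4210841881$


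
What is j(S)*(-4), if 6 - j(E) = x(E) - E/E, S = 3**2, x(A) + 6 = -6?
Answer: -76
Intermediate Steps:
x(A) = -12 (x(A) = -6 - 6 = -12)
S = 9
j(E) = 19 (j(E) = 6 - (-12 - E/E) = 6 - (-12 - 1*1) = 6 - (-12 - 1) = 6 - 1*(-13) = 6 + 13 = 19)
j(S)*(-4) = 19*(-4) = -76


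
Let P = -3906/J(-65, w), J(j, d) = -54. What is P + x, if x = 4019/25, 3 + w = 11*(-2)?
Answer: 17482/75 ≈ 233.09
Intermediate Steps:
w = -25 (w = -3 + 11*(-2) = -3 - 22 = -25)
x = 4019/25 (x = 4019*(1/25) = 4019/25 ≈ 160.76)
P = 217/3 (P = -3906/(-54) = -3906*(-1/54) = 217/3 ≈ 72.333)
P + x = 217/3 + 4019/25 = 17482/75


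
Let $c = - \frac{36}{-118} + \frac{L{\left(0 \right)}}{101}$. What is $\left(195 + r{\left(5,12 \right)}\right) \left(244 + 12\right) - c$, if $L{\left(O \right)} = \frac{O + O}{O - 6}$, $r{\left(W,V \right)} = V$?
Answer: $\frac{3126510}{59} \approx 52992.0$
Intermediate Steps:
$L{\left(O \right)} = \frac{2 O}{-6 + O}$
$c = \frac{18}{59}$ ($c = - \frac{36}{-118} + \frac{2 \cdot 0 \frac{1}{-6 + 0}}{101} = \left(-36\right) \left(- \frac{1}{118}\right) + 2 \cdot 0 \frac{1}{-6} \cdot \frac{1}{101} = \frac{18}{59} + 2 \cdot 0 \left(- \frac{1}{6}\right) \frac{1}{101} = \frac{18}{59} + 0 \cdot \frac{1}{101} = \frac{18}{59} + 0 = \frac{18}{59} \approx 0.30508$)
$\left(195 + r{\left(5,12 \right)}\right) \left(244 + 12\right) - c = \left(195 + 12\right) \left(244 + 12\right) - \frac{18}{59} = 207 \cdot 256 - \frac{18}{59} = 52992 - \frac{18}{59} = \frac{3126510}{59}$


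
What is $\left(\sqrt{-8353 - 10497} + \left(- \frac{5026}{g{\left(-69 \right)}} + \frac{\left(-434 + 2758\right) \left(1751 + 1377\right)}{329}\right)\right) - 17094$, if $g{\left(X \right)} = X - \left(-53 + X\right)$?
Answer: $\frac{12222912}{2491} + 5 i \sqrt{754} \approx 4906.8 + 137.3 i$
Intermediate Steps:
$g{\left(X \right)} = 53$
$\left(\sqrt{-8353 - 10497} + \left(- \frac{5026}{g{\left(-69 \right)}} + \frac{\left(-434 + 2758\right) \left(1751 + 1377\right)}{329}\right)\right) - 17094 = \left(\sqrt{-8353 - 10497} - \left(\frac{5026}{53} - \frac{\left(-434 + 2758\right) \left(1751 + 1377\right)}{329}\right)\right) - 17094 = \left(\sqrt{-18850} - \left(\frac{5026}{53} - 2324 \cdot 3128 \cdot \frac{1}{329}\right)\right) - 17094 = \left(5 i \sqrt{754} + \left(- \frac{5026}{53} + 7269472 \cdot \frac{1}{329}\right)\right) - 17094 = \left(5 i \sqrt{754} + \left(- \frac{5026}{53} + \frac{1038496}{47}\right)\right) - 17094 = \left(5 i \sqrt{754} + \frac{54804066}{2491}\right) - 17094 = \left(\frac{54804066}{2491} + 5 i \sqrt{754}\right) - 17094 = \frac{12222912}{2491} + 5 i \sqrt{754}$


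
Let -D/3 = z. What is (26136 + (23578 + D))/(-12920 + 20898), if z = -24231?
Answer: 122407/7978 ≈ 15.343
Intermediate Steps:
D = 72693 (D = -3*(-24231) = 72693)
(26136 + (23578 + D))/(-12920 + 20898) = (26136 + (23578 + 72693))/(-12920 + 20898) = (26136 + 96271)/7978 = 122407*(1/7978) = 122407/7978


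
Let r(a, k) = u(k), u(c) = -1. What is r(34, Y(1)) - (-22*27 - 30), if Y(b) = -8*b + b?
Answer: 623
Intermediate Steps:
Y(b) = -7*b
r(a, k) = -1
r(34, Y(1)) - (-22*27 - 30) = -1 - (-22*27 - 30) = -1 - (-594 - 30) = -1 - 1*(-624) = -1 + 624 = 623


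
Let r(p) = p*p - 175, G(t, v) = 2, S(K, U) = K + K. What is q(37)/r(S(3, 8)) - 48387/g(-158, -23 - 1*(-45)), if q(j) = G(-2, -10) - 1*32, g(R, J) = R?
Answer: 6730533/21962 ≈ 306.46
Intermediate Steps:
S(K, U) = 2*K
r(p) = -175 + p² (r(p) = p² - 175 = -175 + p²)
q(j) = -30 (q(j) = 2 - 1*32 = 2 - 32 = -30)
q(37)/r(S(3, 8)) - 48387/g(-158, -23 - 1*(-45)) = -30/(-175 + (2*3)²) - 48387/(-158) = -30/(-175 + 6²) - 48387*(-1/158) = -30/(-175 + 36) + 48387/158 = -30/(-139) + 48387/158 = -30*(-1/139) + 48387/158 = 30/139 + 48387/158 = 6730533/21962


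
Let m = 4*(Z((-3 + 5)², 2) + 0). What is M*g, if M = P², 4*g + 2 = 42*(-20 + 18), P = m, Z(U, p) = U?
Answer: -5504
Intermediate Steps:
m = 16 (m = 4*((-3 + 5)² + 0) = 4*(2² + 0) = 4*(4 + 0) = 4*4 = 16)
P = 16
g = -43/2 (g = -½ + (42*(-20 + 18))/4 = -½ + (42*(-2))/4 = -½ + (¼)*(-84) = -½ - 21 = -43/2 ≈ -21.500)
M = 256 (M = 16² = 256)
M*g = 256*(-43/2) = -5504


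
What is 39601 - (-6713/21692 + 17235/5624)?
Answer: 1207704971225/30498952 ≈ 39598.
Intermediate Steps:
39601 - (-6713/21692 + 17235/5624) = 39601 - 1*84026927/30498952 = 39601 - 84026927/30498952 = 1207704971225/30498952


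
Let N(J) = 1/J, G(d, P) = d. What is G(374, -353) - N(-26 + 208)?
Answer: 68067/182 ≈ 373.99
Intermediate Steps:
G(374, -353) - N(-26 + 208) = 374 - 1/(-26 + 208) = 374 - 1/182 = 68067/182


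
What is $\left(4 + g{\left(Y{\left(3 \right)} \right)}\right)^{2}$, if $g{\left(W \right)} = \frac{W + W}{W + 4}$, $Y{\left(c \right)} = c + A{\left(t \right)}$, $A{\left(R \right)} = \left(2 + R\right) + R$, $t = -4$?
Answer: $4$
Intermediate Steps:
$A{\left(R \right)} = 2 + 2 R$
$Y{\left(c \right)} = -6 + c$ ($Y{\left(c \right)} = c + \left(2 + 2 \left(-4\right)\right) = c + \left(2 - 8\right) = c - 6 = -6 + c$)
$g{\left(W \right)} = \frac{2 W}{4 + W}$
$\left(4 + g{\left(Y{\left(3 \right)} \right)}\right)^{2} = \left(4 + \frac{2 \left(-6 + 3\right)}{4 + \left(-6 + 3\right)}\right)^{2} = \left(4 + 2 \left(-3\right) \frac{1}{4 - 3}\right)^{2} = \left(4 + 2 \left(-3\right) 1^{-1}\right)^{2} = \left(4 + 2 \left(-3\right) 1\right)^{2} = \left(4 - 6\right)^{2} = \left(-2\right)^{2} = 4$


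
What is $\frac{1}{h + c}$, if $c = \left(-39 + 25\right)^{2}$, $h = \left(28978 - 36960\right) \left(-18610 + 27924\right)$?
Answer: $- \frac{1}{74344152} \approx -1.3451 \cdot 10^{-8}$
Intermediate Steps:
$h = -74344348$ ($h = \left(-7982\right) 9314 = -74344348$)
$c = 196$ ($c = \left(-14\right)^{2} = 196$)
$\frac{1}{h + c} = \frac{1}{-74344348 + 196} = \frac{1}{-74344152} = - \frac{1}{74344152}$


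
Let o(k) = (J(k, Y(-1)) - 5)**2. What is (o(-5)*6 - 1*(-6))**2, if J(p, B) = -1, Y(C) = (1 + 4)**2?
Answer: 49284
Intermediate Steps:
Y(C) = 25 (Y(C) = 5**2 = 25)
o(k) = 36 (o(k) = (-1 - 5)**2 = (-6)**2 = 36)
(o(-5)*6 - 1*(-6))**2 = (36*6 - 1*(-6))**2 = (216 + 6)**2 = 222**2 = 49284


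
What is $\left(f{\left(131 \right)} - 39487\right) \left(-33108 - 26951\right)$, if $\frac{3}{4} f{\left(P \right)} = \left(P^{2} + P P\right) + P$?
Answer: $- \frac{1162201709}{3} \approx -3.874 \cdot 10^{8}$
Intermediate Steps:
$f{\left(P \right)} = \frac{4 P}{3} + \frac{8 P^{2}}{3}$ ($f{\left(P \right)} = \frac{4 \left(\left(P^{2} + P P\right) + P\right)}{3} = \frac{4 \left(\left(P^{2} + P^{2}\right) + P\right)}{3} = \frac{4 \left(2 P^{2} + P\right)}{3} = \frac{4 \left(P + 2 P^{2}\right)}{3} = \frac{4 P}{3} + \frac{8 P^{2}}{3}$)
$\left(f{\left(131 \right)} - 39487\right) \left(-33108 - 26951\right) = \left(\frac{4}{3} \cdot 131 \left(1 + 2 \cdot 131\right) - 39487\right) \left(-33108 - 26951\right) = \left(\frac{4}{3} \cdot 131 \left(1 + 262\right) - 39487\right) \left(-60059\right) = \left(\frac{4}{3} \cdot 131 \cdot 263 - 39487\right) \left(-60059\right) = \left(\frac{137812}{3} - 39487\right) \left(-60059\right) = \frac{19351}{3} \left(-60059\right) = - \frac{1162201709}{3}$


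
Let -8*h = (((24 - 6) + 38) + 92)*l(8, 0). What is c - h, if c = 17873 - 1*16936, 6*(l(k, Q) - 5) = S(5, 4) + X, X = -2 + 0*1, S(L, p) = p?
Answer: 3107/3 ≈ 1035.7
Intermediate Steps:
X = -2 (X = -2 + 0 = -2)
l(k, Q) = 16/3 (l(k, Q) = 5 + (4 - 2)/6 = 5 + (⅙)*2 = 5 + ⅓ = 16/3)
c = 937 (c = 17873 - 16936 = 937)
h = -296/3 (h = -(((24 - 6) + 38) + 92)*16/(8*3) = -((18 + 38) + 92)*16/(8*3) = -(56 + 92)*16/(8*3) = -37*16/(2*3) = -⅛*2368/3 = -296/3 ≈ -98.667)
c - h = 937 - 1*(-296/3) = 937 + 296/3 = 3107/3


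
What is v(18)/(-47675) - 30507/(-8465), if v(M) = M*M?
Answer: 290335713/80713775 ≈ 3.5971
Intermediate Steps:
v(M) = M**2
v(18)/(-47675) - 30507/(-8465) = 18**2/(-47675) - 30507/(-8465) = 324*(-1/47675) - 30507*(-1/8465) = -324/47675 + 30507/8465 = 290335713/80713775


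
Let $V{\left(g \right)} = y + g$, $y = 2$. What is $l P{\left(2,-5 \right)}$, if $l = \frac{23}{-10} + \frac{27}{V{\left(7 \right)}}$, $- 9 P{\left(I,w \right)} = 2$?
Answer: $- \frac{7}{45} \approx -0.15556$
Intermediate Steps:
$P{\left(I,w \right)} = - \frac{2}{9}$ ($P{\left(I,w \right)} = \left(- \frac{1}{9}\right) 2 = - \frac{2}{9}$)
$V{\left(g \right)} = 2 + g$
$l = \frac{7}{10}$ ($l = \frac{23}{-10} + \frac{27}{2 + 7} = 23 \left(- \frac{1}{10}\right) + \frac{27}{9} = - \frac{23}{10} + 27 \cdot \frac{1}{9} = - \frac{23}{10} + 3 = \frac{7}{10} \approx 0.7$)
$l P{\left(2,-5 \right)} = \frac{7}{10} \left(- \frac{2}{9}\right) = - \frac{7}{45}$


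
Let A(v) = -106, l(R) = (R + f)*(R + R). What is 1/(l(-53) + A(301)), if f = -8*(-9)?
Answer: -1/2120 ≈ -0.00047170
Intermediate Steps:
f = 72
l(R) = 2*R*(72 + R) (l(R) = (R + 72)*(R + R) = (72 + R)*(2*R) = 2*R*(72 + R))
1/(l(-53) + A(301)) = 1/(2*(-53)*(72 - 53) - 106) = 1/(2*(-53)*19 - 106) = 1/(-2014 - 106) = 1/(-2120) = -1/2120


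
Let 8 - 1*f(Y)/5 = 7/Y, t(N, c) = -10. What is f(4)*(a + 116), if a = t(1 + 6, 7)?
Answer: 6625/2 ≈ 3312.5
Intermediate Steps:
a = -10
f(Y) = 40 - 35/Y
f(4)*(a + 116) = (40 - 35/4)*(-10 + 116) = (40 - 35*1/4)*106 = (40 - 35/4)*106 = (125/4)*106 = 6625/2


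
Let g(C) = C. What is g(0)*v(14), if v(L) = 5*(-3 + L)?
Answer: 0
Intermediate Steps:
v(L) = -15 + 5*L
g(0)*v(14) = 0*(-15 + 5*14) = 0*(-15 + 70) = 0*55 = 0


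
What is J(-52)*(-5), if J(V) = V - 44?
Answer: 480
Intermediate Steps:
J(V) = -44 + V
J(-52)*(-5) = (-44 - 52)*(-5) = -96*(-5) = 480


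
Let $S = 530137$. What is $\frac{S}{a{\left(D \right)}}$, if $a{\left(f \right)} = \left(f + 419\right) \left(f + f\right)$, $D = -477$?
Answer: $\frac{530137}{55332} \approx 9.581$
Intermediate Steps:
$a{\left(f \right)} = 2 f \left(419 + f\right)$ ($a{\left(f \right)} = \left(419 + f\right) 2 f = 2 f \left(419 + f\right)$)
$\frac{S}{a{\left(D \right)}} = \frac{530137}{2 \left(-477\right) \left(419 - 477\right)} = \frac{530137}{2 \left(-477\right) \left(-58\right)} = \frac{530137}{55332}$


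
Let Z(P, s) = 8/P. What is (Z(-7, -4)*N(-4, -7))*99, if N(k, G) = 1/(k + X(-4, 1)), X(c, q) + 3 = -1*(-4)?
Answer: 264/7 ≈ 37.714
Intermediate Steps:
X(c, q) = 1 (X(c, q) = -3 - 1*(-4) = -3 + 4 = 1)
N(k, G) = 1/(1 + k) (N(k, G) = 1/(k + 1) = 1/(1 + k))
(Z(-7, -4)*N(-4, -7))*99 = ((8/(-7))/(1 - 4))*99 = ((8*(-⅐))/(-3))*99 = -8/7*(-⅓)*99 = (8/21)*99 = 264/7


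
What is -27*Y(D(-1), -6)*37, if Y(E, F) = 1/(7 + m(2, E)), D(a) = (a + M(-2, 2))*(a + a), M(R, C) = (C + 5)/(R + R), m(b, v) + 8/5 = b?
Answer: -135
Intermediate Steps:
m(b, v) = -8/5 + b
M(R, C) = (5 + C)/(2*R) (M(R, C) = (5 + C)/((2*R)) = (5 + C)*(1/(2*R)) = (5 + C)/(2*R))
D(a) = 2*a*(-7/4 + a) (D(a) = (a + (½)*(5 + 2)/(-2))*(a + a) = (a + (½)*(-½)*7)*(2*a) = (a - 7/4)*(2*a) = (-7/4 + a)*(2*a) = 2*a*(-7/4 + a))
Y(E, F) = 5/37 (Y(E, F) = 1/(7 + (-8/5 + 2)) = 1/(7 + ⅖) = 1/(37/5) = 5/37)
-27*Y(D(-1), -6)*37 = -27*5/37*37 = -135/37*37 = -135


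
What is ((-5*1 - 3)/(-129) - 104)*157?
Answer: -2105056/129 ≈ -16318.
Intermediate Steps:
((-5*1 - 3)/(-129) - 104)*157 = ((-5 - 3)*(-1/129) - 104)*157 = (-8*(-1/129) - 104)*157 = (8/129 - 104)*157 = -13408/129*157 = -2105056/129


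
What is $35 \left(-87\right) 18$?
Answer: $-54810$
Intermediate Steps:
$35 \left(-87\right) 18 = \left(-3045\right) 18 = -54810$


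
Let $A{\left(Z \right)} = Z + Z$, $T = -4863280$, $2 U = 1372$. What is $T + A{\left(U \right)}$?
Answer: $-4861908$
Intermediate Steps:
$U = 686$ ($U = \frac{1}{2} \cdot 1372 = 686$)
$A{\left(Z \right)} = 2 Z$
$T + A{\left(U \right)} = -4863280 + 2 \cdot 686 = -4863280 + 1372 = -4861908$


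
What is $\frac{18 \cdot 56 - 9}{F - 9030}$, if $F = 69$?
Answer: $- \frac{333}{2987} \approx -0.11148$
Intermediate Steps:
$\frac{18 \cdot 56 - 9}{F - 9030} = \frac{18 \cdot 56 - 9}{69 - 9030} = \frac{1008 - 9}{69 - 9030} = \frac{999}{-8961} = 999 \left(- \frac{1}{8961}\right) = - \frac{333}{2987}$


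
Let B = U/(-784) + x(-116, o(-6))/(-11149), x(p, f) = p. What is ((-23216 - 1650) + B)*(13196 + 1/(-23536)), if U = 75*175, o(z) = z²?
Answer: -9649991653840166505/29389120768 ≈ -3.2835e+8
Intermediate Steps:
U = 13125
B = -20891383/1248688 (B = 13125/(-784) - 116/(-11149) = 13125*(-1/784) - 116*(-1/11149) = -1875/112 + 116/11149 = -20891383/1248688 ≈ -16.731)
((-23216 - 1650) + B)*(13196 + 1/(-23536)) = ((-23216 - 1650) - 20891383/1248688)*(13196 + 1/(-23536)) = (-24866 - 20891383/1248688)*(13196 - 1/23536) = -31070767191/1248688*310581055/23536 = -9649991653840166505/29389120768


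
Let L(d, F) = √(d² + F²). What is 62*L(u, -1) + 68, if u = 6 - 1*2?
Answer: 68 + 62*√17 ≈ 323.63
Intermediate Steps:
u = 4 (u = 6 - 2 = 4)
L(d, F) = √(F² + d²)
62*L(u, -1) + 68 = 62*√((-1)² + 4²) + 68 = 62*√(1 + 16) + 68 = 62*√17 + 68 = 68 + 62*√17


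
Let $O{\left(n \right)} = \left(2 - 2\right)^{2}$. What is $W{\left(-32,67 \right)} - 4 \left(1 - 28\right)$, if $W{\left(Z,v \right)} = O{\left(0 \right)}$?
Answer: $108$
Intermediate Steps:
$O{\left(n \right)} = 0$ ($O{\left(n \right)} = 0^{2} = 0$)
$W{\left(Z,v \right)} = 0$
$W{\left(-32,67 \right)} - 4 \left(1 - 28\right) = 0 - 4 \left(1 - 28\right) = 0 - 4 \left(-27\right) = 0 - -108 = 0 + 108 = 108$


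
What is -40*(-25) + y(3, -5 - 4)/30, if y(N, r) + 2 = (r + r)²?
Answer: 15161/15 ≈ 1010.7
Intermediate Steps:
y(N, r) = -2 + 4*r² (y(N, r) = -2 + (r + r)² = -2 + (2*r)² = -2 + 4*r²)
-40*(-25) + y(3, -5 - 4)/30 = -40*(-25) + (-2 + 4*(-5 - 4)²)/30 = 1000 + (-2 + 4*(-9)²)*(1/30) = 1000 + (-2 + 4*81)*(1/30) = 1000 + (-2 + 324)*(1/30) = 1000 + 322*(1/30) = 1000 + 161/15 = 15161/15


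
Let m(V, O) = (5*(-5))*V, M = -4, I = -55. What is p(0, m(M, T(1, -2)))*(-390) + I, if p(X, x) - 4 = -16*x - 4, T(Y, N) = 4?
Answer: 623945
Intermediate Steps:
m(V, O) = -25*V
p(X, x) = -16*x (p(X, x) = 4 + (-16*x - 4) = 4 + (-4 - 16*x) = -16*x)
p(0, m(M, T(1, -2)))*(-390) + I = -(-400)*(-4)*(-390) - 55 = -16*100*(-390) - 55 = -1600*(-390) - 55 = 624000 - 55 = 623945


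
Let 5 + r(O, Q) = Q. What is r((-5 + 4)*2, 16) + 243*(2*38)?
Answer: 18479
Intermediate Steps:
r(O, Q) = -5 + Q
r((-5 + 4)*2, 16) + 243*(2*38) = (-5 + 16) + 243*(2*38) = 11 + 243*76 = 11 + 18468 = 18479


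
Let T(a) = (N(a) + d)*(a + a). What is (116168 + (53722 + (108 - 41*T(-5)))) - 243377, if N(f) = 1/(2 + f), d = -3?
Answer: -224237/3 ≈ -74746.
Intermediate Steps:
T(a) = 2*a*(-3 + 1/(2 + a)) (T(a) = (1/(2 + a) - 3)*(a + a) = (-3 + 1/(2 + a))*(2*a) = 2*a*(-3 + 1/(2 + a)))
(116168 + (53722 + (108 - 41*T(-5)))) - 243377 = (116168 + (53722 + (108 - (-82)*(-5)*(5 + 3*(-5))/(2 - 5)))) - 243377 = (116168 + (53722 + (108 - (-82)*(-5)*(5 - 15)/(-3)))) - 243377 = (116168 + (53722 + (108 - (-82)*(-5)*(-1)*(-10)/3))) - 243377 = (116168 + (53722 + (108 - 41*100/3))) - 243377 = (116168 + (53722 + (108 - 4100/3))) - 243377 = (116168 + (53722 - 3776/3)) - 243377 = (116168 + 157390/3) - 243377 = 505894/3 - 243377 = -224237/3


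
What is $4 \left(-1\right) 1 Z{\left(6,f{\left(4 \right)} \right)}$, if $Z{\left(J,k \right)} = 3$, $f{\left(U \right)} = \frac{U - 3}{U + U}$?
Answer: $-12$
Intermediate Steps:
$f{\left(U \right)} = \frac{-3 + U}{2 U}$
$4 \left(-1\right) 1 Z{\left(6,f{\left(4 \right)} \right)} = 4 \left(-1\right) 1 \cdot 3 = \left(-4\right) 1 \cdot 3 = \left(-4\right) 3 = -12$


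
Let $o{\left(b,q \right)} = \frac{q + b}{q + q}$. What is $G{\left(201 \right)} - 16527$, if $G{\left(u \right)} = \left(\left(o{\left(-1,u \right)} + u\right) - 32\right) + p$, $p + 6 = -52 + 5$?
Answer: $- \frac{3298511}{201} \approx -16411.0$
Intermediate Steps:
$o{\left(b,q \right)} = \frac{b + q}{2 q}$
$p = -53$ ($p = -6 + \left(-52 + 5\right) = -6 - 47 = -53$)
$G{\left(u \right)} = -85 + u + \frac{-1 + u}{2 u}$ ($G{\left(u \right)} = \left(\left(\frac{-1 + u}{2 u} + u\right) - 32\right) - 53 = \left(\left(u + \frac{-1 + u}{2 u}\right) - 32\right) - 53 = \left(-32 + u + \frac{-1 + u}{2 u}\right) - 53 = -85 + u + \frac{-1 + u}{2 u}$)
$G{\left(201 \right)} - 16527 = \left(- \frac{169}{2} + 201 - \frac{1}{2 \cdot 201}\right) - 16527 = \left(- \frac{169}{2} + 201 - \frac{1}{402}\right) - 16527 = \frac{23416}{201} - 16527 = - \frac{3298511}{201}$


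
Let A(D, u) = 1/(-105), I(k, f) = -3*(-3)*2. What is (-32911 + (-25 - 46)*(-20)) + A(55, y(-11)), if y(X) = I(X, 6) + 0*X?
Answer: -3306556/105 ≈ -31491.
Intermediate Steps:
I(k, f) = 18 (I(k, f) = 9*2 = 18)
y(X) = 18 (y(X) = 18 + 0*X = 18 + 0 = 18)
A(D, u) = -1/105
(-32911 + (-25 - 46)*(-20)) + A(55, y(-11)) = (-32911 + (-25 - 46)*(-20)) - 1/105 = (-32911 - 71*(-20)) - 1/105 = (-32911 + 1420) - 1/105 = -31491 - 1/105 = -3306556/105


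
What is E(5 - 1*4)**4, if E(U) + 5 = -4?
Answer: 6561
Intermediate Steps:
E(U) = -9 (E(U) = -5 - 4 = -9)
E(5 - 1*4)**4 = (-9)**4 = 6561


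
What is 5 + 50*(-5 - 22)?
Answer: -1345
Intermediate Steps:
5 + 50*(-5 - 22) = 5 + 50*(-27) = 5 - 1350 = -1345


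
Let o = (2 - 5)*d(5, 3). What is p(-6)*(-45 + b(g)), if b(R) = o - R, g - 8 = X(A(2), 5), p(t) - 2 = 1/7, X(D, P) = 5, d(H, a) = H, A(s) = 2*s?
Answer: -1095/7 ≈ -156.43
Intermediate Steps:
p(t) = 15/7 (p(t) = 2 + 1/7 = 2 + ⅐ = 15/7)
g = 13 (g = 8 + 5 = 13)
o = -15 (o = (2 - 5)*5 = -3*5 = -15)
b(R) = -15 - R
p(-6)*(-45 + b(g)) = 15*(-45 + (-15 - 1*13))/7 = 15*(-45 + (-15 - 13))/7 = 15*(-45 - 28)/7 = (15/7)*(-73) = -1095/7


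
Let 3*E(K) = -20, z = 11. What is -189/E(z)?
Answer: 567/20 ≈ 28.350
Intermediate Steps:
E(K) = -20/3 (E(K) = (⅓)*(-20) = -20/3)
-189/E(z) = -189/(-20/3) = -189*(-3/20) = 567/20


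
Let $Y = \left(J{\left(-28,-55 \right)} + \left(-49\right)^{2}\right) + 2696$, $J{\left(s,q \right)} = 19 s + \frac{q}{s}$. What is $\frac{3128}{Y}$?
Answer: $\frac{87584}{127875} \approx 0.68492$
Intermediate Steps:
$J{\left(s,q \right)} = 19 s + \frac{q}{s}$
$Y = \frac{127875}{28}$ ($Y = \left(\left(19 \left(-28\right) - \frac{55}{-28}\right) + \left(-49\right)^{2}\right) + 2696 = \left(\left(-532 - - \frac{55}{28}\right) + 2401\right) + 2696 = \left(\left(-532 + \frac{55}{28}\right) + 2401\right) + 2696 = \left(- \frac{14841}{28} + 2401\right) + 2696 = \frac{52387}{28} + 2696 = \frac{127875}{28} \approx 4567.0$)
$\frac{3128}{Y} = \frac{3128}{\frac{127875}{28}} = 3128 \cdot \frac{28}{127875} = \frac{87584}{127875}$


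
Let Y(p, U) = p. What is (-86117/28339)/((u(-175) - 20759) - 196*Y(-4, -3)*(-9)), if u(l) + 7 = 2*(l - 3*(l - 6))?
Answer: 86117/767590154 ≈ 0.00011219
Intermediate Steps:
u(l) = 29 - 4*l (u(l) = -7 + 2*(l - 3*(l - 6)) = -7 + 2*(l - 3*(-6 + l)) = -7 + 2*(l + (18 - 3*l)) = -7 + 2*(18 - 2*l) = -7 + (36 - 4*l) = 29 - 4*l)
(-86117/28339)/((u(-175) - 20759) - 196*Y(-4, -3)*(-9)) = (-86117/28339)/(((29 - 4*(-175)) - 20759) - (-784)*(-9)) = (-86117*1/28339)/(((29 + 700) - 20759) - 196*36) = -86117/(28339*((729 - 20759) - 7056)) = -86117/(28339*(-20030 - 7056)) = -86117/28339/(-27086) = -86117/28339*(-1/27086) = 86117/767590154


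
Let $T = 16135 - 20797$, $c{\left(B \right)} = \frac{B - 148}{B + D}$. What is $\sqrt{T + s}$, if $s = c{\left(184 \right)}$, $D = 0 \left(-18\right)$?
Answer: $\frac{3 i \sqrt{1096042}}{46} \approx 68.277 i$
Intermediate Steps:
$D = 0$
$c{\left(B \right)} = \frac{-148 + B}{B}$ ($c{\left(B \right)} = \frac{B - 148}{B + 0} = \frac{-148 + B}{B}$)
$s = \frac{9}{46}$ ($s = \frac{-148 + 184}{184} = \frac{1}{184} \cdot 36 = \frac{9}{46} \approx 0.19565$)
$T = -4662$
$\sqrt{T + s} = \sqrt{-4662 + \frac{9}{46}} = \sqrt{- \frac{214443}{46}} = \frac{3 i \sqrt{1096042}}{46}$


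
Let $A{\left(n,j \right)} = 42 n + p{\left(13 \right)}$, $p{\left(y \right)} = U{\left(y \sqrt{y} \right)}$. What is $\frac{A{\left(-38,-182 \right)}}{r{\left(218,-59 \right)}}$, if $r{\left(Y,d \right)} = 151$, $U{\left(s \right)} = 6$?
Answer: $- \frac{1590}{151} \approx -10.53$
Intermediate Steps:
$p{\left(y \right)} = 6$
$A{\left(n,j \right)} = 6 + 42 n$ ($A{\left(n,j \right)} = 42 n + 6 = 6 + 42 n$)
$\frac{A{\left(-38,-182 \right)}}{r{\left(218,-59 \right)}} = \frac{6 + 42 \left(-38\right)}{151} = \left(6 - 1596\right) \frac{1}{151} = \left(-1590\right) \frac{1}{151} = - \frac{1590}{151}$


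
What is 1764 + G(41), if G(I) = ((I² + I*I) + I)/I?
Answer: 1847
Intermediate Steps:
G(I) = (I + 2*I²)/I (G(I) = ((I² + I²) + I)/I = (2*I² + I)/I = (I + 2*I²)/I)
1764 + G(41) = 1764 + (1 + 2*41) = 1764 + (1 + 82) = 1764 + 83 = 1847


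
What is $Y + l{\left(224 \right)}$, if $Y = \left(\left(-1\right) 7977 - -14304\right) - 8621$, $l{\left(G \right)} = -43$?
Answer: $-2337$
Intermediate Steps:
$Y = -2294$ ($Y = \left(-7977 + 14304\right) - 8621 = 6327 - 8621 = -2294$)
$Y + l{\left(224 \right)} = -2294 - 43 = -2337$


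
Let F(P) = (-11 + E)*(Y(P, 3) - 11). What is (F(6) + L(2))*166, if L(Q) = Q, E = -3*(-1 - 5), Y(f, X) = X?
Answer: -8964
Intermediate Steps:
E = 18 (E = -3*(-6) = 18)
F(P) = -56 (F(P) = (-11 + 18)*(3 - 11) = 7*(-8) = -56)
(F(6) + L(2))*166 = (-56 + 2)*166 = -54*166 = -8964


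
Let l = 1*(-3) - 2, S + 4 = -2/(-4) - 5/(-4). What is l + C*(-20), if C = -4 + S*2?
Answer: 165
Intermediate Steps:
S = -9/4 (S = -4 + (-2/(-4) - 5/(-4)) = -4 + (-2*(-¼) - 5*(-¼)) = -4 + (½ + 5/4) = -4 + 7/4 = -9/4 ≈ -2.2500)
C = -17/2 (C = -4 - 9/4*2 = -4 - 9/2 = -17/2 ≈ -8.5000)
l = -5 (l = -3 - 2 = -5)
l + C*(-20) = -5 - 17/2*(-20) = -5 + 170 = 165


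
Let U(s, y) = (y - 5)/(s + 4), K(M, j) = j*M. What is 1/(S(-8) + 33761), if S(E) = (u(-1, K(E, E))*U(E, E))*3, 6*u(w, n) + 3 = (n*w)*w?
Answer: 8/270881 ≈ 2.9533e-5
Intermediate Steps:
K(M, j) = M*j
u(w, n) = -½ + n*w²/6 (u(w, n) = -½ + ((n*w)*w)/6 = -½ + (n*w²)/6 = -½ + n*w²/6)
U(s, y) = (-5 + y)/(4 + s)
S(E) = 3*(-5 + E)*(-½ + E²/6)/(4 + E) (S(E) = ((-½ + (⅙)*(E*E)*(-1)²)*((-5 + E)/(4 + E)))*3 = ((-½ + (⅙)*E²*1)*((-5 + E)/(4 + E)))*3 = ((-½ + E²/6)*((-5 + E)/(4 + E)))*3 = ((-5 + E)*(-½ + E²/6)/(4 + E))*3 = 3*(-5 + E)*(-½ + E²/6)/(4 + E))
1/(S(-8) + 33761) = 1/((-5 - 8)*(-3 + (-8)²)/(2*(4 - 8)) + 33761) = 1/((½)*(-13)*(-3 + 64)/(-4) + 33761) = 1/((½)*(-¼)*(-13)*61 + 33761) = 1/(793/8 + 33761) = 1/(270881/8) = 8/270881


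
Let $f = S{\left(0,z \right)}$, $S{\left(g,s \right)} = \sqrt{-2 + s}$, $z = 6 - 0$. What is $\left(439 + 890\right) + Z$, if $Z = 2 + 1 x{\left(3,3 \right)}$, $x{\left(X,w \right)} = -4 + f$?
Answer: $1329$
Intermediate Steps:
$z = 6$ ($z = 6 + 0 = 6$)
$f = 2$ ($f = \sqrt{-2 + 6} = \sqrt{4} = 2$)
$x{\left(X,w \right)} = -2$ ($x{\left(X,w \right)} = -4 + 2 = -2$)
$Z = 0$ ($Z = 2 + 1 \left(-2\right) = 2 - 2 = 0$)
$\left(439 + 890\right) + Z = \left(439 + 890\right) + 0 = 1329 + 0 = 1329$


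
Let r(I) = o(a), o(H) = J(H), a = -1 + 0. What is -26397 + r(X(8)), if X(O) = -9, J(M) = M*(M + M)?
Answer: -26395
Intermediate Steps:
J(M) = 2*M² (J(M) = M*(2*M) = 2*M²)
a = -1
o(H) = 2*H²
r(I) = 2 (r(I) = 2*(-1)² = 2*1 = 2)
-26397 + r(X(8)) = -26397 + 2 = -26395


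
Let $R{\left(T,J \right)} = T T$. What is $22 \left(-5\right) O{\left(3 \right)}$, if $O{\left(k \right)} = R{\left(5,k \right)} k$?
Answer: $-8250$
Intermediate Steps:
$R{\left(T,J \right)} = T^{2}$
$O{\left(k \right)} = 25 k$ ($O{\left(k \right)} = 5^{2} k = 25 k$)
$22 \left(-5\right) O{\left(3 \right)} = 22 \left(-5\right) 25 \cdot 3 = \left(-110\right) 75 = -8250$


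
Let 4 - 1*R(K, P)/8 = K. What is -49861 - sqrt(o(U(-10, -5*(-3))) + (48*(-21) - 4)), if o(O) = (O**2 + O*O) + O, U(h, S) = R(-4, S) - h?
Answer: -49861 - sqrt(10014) ≈ -49961.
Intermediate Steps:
R(K, P) = 32 - 8*K
U(h, S) = 64 - h (U(h, S) = (32 - 8*(-4)) - h = (32 + 32) - h = 64 - h)
o(O) = O + 2*O**2 (o(O) = (O**2 + O**2) + O = 2*O**2 + O = O + 2*O**2)
-49861 - sqrt(o(U(-10, -5*(-3))) + (48*(-21) - 4)) = -49861 - sqrt((64 - 1*(-10))*(1 + 2*(64 - 1*(-10))) + (48*(-21) - 4)) = -49861 - sqrt((64 + 10)*(1 + 2*(64 + 10)) + (-1008 - 4)) = -49861 - sqrt(74*(1 + 2*74) - 1012) = -49861 - sqrt(74*(1 + 148) - 1012) = -49861 - sqrt(74*149 - 1012) = -49861 - sqrt(11026 - 1012) = -49861 - sqrt(10014)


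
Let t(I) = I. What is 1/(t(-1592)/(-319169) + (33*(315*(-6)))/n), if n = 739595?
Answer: -47211159311/3745827058 ≈ -12.604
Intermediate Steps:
1/(t(-1592)/(-319169) + (33*(315*(-6)))/n) = 1/(-1592/(-319169) + (33*(315*(-6)))/739595) = 1/(-1592*(-1/319169) + (33*(-1890))*(1/739595)) = 1/(1592/319169 - 62370*1/739595) = 1/(1592/319169 - 12474/147919) = 1/(-3745827058/47211159311) = -47211159311/3745827058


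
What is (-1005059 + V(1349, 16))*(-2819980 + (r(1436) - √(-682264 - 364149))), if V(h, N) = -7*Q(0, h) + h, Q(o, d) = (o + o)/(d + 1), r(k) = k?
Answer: 2829000798240 + 1003710*I*√1046413 ≈ 2.829e+12 + 1.0267e+9*I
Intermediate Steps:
Q(o, d) = 2*o/(1 + d) (Q(o, d) = (2*o)/(1 + d) = 2*o/(1 + d))
V(h, N) = h (V(h, N) = -14*0/(1 + h) + h = -7*0 + h = 0 + h = h)
(-1005059 + V(1349, 16))*(-2819980 + (r(1436) - √(-682264 - 364149))) = (-1005059 + 1349)*(-2819980 + (1436 - √(-682264 - 364149))) = -1003710*(-2819980 + (1436 - √(-1046413))) = -1003710*(-2819980 + (1436 - I*√1046413)) = -1003710*(-2818544 - I*√1046413) = 2829000798240 + 1003710*I*√1046413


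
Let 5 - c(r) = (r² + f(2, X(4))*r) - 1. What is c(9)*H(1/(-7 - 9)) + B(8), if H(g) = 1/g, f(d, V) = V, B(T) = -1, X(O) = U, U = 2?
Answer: 1487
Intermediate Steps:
X(O) = 2
c(r) = 6 - r² - 2*r (c(r) = 5 - ((r² + 2*r) - 1) = 5 - (-1 + r² + 2*r) = 5 + (1 - r² - 2*r) = 6 - r² - 2*r)
c(9)*H(1/(-7 - 9)) + B(8) = (6 - 1*9² - 2*9)/(1/(-7 - 9)) - 1 = (6 - 1*81 - 18)/(1/(-16)) - 1 = (6 - 81 - 18)/(-1/16) - 1 = -93*(-16) - 1 = 1488 - 1 = 1487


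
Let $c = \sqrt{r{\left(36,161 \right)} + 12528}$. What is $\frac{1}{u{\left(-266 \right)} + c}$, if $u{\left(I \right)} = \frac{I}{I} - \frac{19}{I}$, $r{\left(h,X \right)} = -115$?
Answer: $- \frac{210}{2432723} + \frac{196 \sqrt{12413}}{2432723} \approx 0.0088901$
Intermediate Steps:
$c = \sqrt{12413}$ ($c = \sqrt{-115 + 12528} = \sqrt{12413} \approx 111.41$)
$u{\left(I \right)} = 1 - \frac{19}{I}$
$\frac{1}{u{\left(-266 \right)} + c} = \frac{1}{\frac{-19 - 266}{-266} + \sqrt{12413}} = \frac{1}{\left(- \frac{1}{266}\right) \left(-285\right) + \sqrt{12413}} = \frac{1}{\frac{15}{14} + \sqrt{12413}}$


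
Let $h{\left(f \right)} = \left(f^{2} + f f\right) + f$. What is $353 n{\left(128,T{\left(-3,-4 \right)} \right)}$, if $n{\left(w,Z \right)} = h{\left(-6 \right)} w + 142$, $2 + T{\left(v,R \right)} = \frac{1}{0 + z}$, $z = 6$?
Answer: $3032270$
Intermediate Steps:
$h{\left(f \right)} = f + 2 f^{2}$ ($h{\left(f \right)} = \left(f^{2} + f^{2}\right) + f = 2 f^{2} + f = f + 2 f^{2}$)
$T{\left(v,R \right)} = - \frac{11}{6}$ ($T{\left(v,R \right)} = -2 + \frac{1}{0 + 6} = -2 + \frac{1}{6} = - \frac{11}{6}$)
$n{\left(w,Z \right)} = 142 + 66 w$ ($n{\left(w,Z \right)} = - 6 \left(1 + 2 \left(-6\right)\right) w + 142 = - 6 \left(1 - 12\right) w + 142 = \left(-6\right) \left(-11\right) w + 142 = 66 w + 142 = 142 + 66 w$)
$353 n{\left(128,T{\left(-3,-4 \right)} \right)} = 353 \left(142 + 66 \cdot 128\right) = 353 \left(142 + 8448\right) = 353 \cdot 8590 = 3032270$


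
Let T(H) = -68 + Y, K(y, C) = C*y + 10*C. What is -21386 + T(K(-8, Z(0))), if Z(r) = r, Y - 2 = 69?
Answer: -21383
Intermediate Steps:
Y = 71 (Y = 2 + 69 = 71)
K(y, C) = 10*C + C*y
T(H) = 3 (T(H) = -68 + 71 = 3)
-21386 + T(K(-8, Z(0))) = -21386 + 3 = -21383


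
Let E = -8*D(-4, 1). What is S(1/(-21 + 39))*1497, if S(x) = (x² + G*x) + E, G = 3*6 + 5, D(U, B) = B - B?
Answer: 207085/108 ≈ 1917.5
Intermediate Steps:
D(U, B) = 0
E = 0 (E = -8*0 = 0)
G = 23 (G = 18 + 5 = 23)
S(x) = x² + 23*x (S(x) = (x² + 23*x) + 0 = x² + 23*x)
S(1/(-21 + 39))*1497 = ((23 + 1/(-21 + 39))/(-21 + 39))*1497 = ((23 + 1/18)/18)*1497 = ((1/18)*(415/18))*1497 = (415/324)*1497 = 207085/108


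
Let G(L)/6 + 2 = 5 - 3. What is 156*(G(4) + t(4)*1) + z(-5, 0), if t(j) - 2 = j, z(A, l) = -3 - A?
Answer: 938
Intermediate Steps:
G(L) = 0 (G(L) = -12 + 6*(5 - 3) = -12 + 6*2 = -12 + 12 = 0)
t(j) = 2 + j
156*(G(4) + t(4)*1) + z(-5, 0) = 156*(0 + (2 + 4)*1) + (-3 - 1*(-5)) = 156*(0 + 6*1) + (-3 + 5) = 156*(0 + 6) + 2 = 156*6 + 2 = 936 + 2 = 938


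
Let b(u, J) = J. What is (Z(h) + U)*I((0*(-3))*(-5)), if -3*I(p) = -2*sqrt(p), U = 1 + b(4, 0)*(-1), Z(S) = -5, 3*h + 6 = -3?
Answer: 0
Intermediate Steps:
h = -3 (h = -2 + (1/3)*(-3) = -2 - 1 = -3)
U = 1 (U = 1 + 0*(-1) = 1 + 0 = 1)
I(p) = 2*sqrt(p)/3 (I(p) = -(-2)*sqrt(p)/3 = 2*sqrt(p)/3)
(Z(h) + U)*I((0*(-3))*(-5)) = (-5 + 1)*(2*sqrt((0*(-3))*(-5))/3) = -8*sqrt(0*(-5))/3 = -8*sqrt(0)/3 = -8*0/3 = -4*0 = 0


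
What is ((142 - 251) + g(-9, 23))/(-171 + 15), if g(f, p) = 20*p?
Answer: -9/4 ≈ -2.2500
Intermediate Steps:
((142 - 251) + g(-9, 23))/(-171 + 15) = ((142 - 251) + 20*23)/(-171 + 15) = (-109 + 460)/(-156) = 351*(-1/156) = -9/4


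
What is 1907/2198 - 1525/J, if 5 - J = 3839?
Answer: 2665847/2106783 ≈ 1.2654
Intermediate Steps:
J = -3834 (J = 5 - 1*3839 = 5 - 3839 = -3834)
1907/2198 - 1525/J = 1907/2198 - 1525/(-3834) = 1907*(1/2198) - 1525*(-1/3834) = 1907/2198 + 1525/3834 = 2665847/2106783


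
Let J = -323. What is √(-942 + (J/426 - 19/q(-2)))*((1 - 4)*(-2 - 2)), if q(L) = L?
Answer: 32*I*√661578/71 ≈ 366.59*I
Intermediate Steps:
√(-942 + (J/426 - 19/q(-2)))*((1 - 4)*(-2 - 2)) = √(-942 + (-323/426 - 19/(-2)))*((1 - 4)*(-2 - 2)) = √(-942 + (-323*1/426 - 19*(-½)))*(-3*(-4)) = √(-942 + (-323/426 + 19/2))*12 = √(-942 + 1862/213)*12 = √(-198784/213)*12 = (8*I*√661578/213)*12 = 32*I*√661578/71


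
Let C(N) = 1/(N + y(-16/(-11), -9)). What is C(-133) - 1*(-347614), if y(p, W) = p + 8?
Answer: 472407415/1359 ≈ 3.4761e+5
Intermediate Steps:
y(p, W) = 8 + p
C(N) = 1/(104/11 + N) (C(N) = 1/(N + (8 - 16/(-11))) = 1/(N + (8 - 16*(-1/11))) = 1/(N + (8 + 16/11)) = 1/(N + 104/11) = 1/(104/11 + N))
C(-133) - 1*(-347614) = 11/(104 + 11*(-133)) - 1*(-347614) = 11/(104 - 1463) + 347614 = 11/(-1359) + 347614 = 11*(-1/1359) + 347614 = -11/1359 + 347614 = 472407415/1359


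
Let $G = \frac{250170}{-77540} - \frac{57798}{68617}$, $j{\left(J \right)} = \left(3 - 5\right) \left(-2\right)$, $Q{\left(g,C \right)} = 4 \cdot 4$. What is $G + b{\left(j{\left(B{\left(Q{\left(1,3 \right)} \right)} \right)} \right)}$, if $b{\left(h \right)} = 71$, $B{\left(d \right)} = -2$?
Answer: $\frac{35611234297}{532056218} \approx 66.931$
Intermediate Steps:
$Q{\left(g,C \right)} = 16$
$j{\left(J \right)} = 4$ ($j{\left(J \right)} = \left(-2\right) \left(-2\right) = 4$)
$G = - \frac{2164757181}{532056218}$ ($G = 250170 \left(- \frac{1}{77540}\right) - \frac{57798}{68617} = - \frac{25017}{7754} - \frac{57798}{68617} = - \frac{2164757181}{532056218} \approx -4.0687$)
$G + b{\left(j{\left(B{\left(Q{\left(1,3 \right)} \right)} \right)} \right)} = - \frac{2164757181}{532056218} + 71 = \frac{35611234297}{532056218}$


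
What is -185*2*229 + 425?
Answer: -84305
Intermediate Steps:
-185*2*229 + 425 = -370*229 + 425 = -84730 + 425 = -84305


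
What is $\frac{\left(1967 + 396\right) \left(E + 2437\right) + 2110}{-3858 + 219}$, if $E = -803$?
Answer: $- \frac{3863252}{3639} \approx -1061.6$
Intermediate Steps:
$\frac{\left(1967 + 396\right) \left(E + 2437\right) + 2110}{-3858 + 219} = \frac{\left(1967 + 396\right) \left(-803 + 2437\right) + 2110}{-3858 + 219} = \frac{2363 \cdot 1634 + 2110}{-3639} = \left(3861142 + 2110\right) \left(- \frac{1}{3639}\right) = 3863252 \left(- \frac{1}{3639}\right) = - \frac{3863252}{3639}$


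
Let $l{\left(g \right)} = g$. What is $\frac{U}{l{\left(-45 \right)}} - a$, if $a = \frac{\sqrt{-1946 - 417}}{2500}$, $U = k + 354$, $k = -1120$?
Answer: $\frac{766}{45} - \frac{i \sqrt{2363}}{2500} \approx 17.022 - 0.019444 i$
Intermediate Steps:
$U = -766$ ($U = -1120 + 354 = -766$)
$a = \frac{i \sqrt{2363}}{2500}$ ($a = \sqrt{-2363} \cdot \frac{1}{2500} = i \sqrt{2363} \cdot \frac{1}{2500} = \frac{i \sqrt{2363}}{2500} \approx 0.019444 i$)
$\frac{U}{l{\left(-45 \right)}} - a = - \frac{766}{-45} - \frac{i \sqrt{2363}}{2500} = \left(-766\right) \left(- \frac{1}{45}\right) - \frac{i \sqrt{2363}}{2500} = \frac{766}{45} - \frac{i \sqrt{2363}}{2500}$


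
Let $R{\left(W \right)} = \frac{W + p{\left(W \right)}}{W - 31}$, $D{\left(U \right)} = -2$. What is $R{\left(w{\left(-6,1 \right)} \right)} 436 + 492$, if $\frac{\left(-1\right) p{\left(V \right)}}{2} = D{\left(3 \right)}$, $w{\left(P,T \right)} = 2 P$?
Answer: $\frac{24644}{43} \approx 573.12$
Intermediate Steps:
$p{\left(V \right)} = 4$ ($p{\left(V \right)} = \left(-2\right) \left(-2\right) = 4$)
$R{\left(W \right)} = \frac{4 + W}{-31 + W}$ ($R{\left(W \right)} = \frac{W + 4}{W - 31} = \frac{4 + W}{-31 + W}$)
$R{\left(w{\left(-6,1 \right)} \right)} 436 + 492 = \frac{4 + 2 \left(-6\right)}{-31 + 2 \left(-6\right)} 436 + 492 = \frac{4 - 12}{-31 - 12} \cdot 436 + 492 = \frac{1}{-43} \left(-8\right) 436 + 492 = \left(- \frac{1}{43}\right) \left(-8\right) 436 + 492 = \frac{8}{43} \cdot 436 + 492 = \frac{3488}{43} + 492 = \frac{24644}{43}$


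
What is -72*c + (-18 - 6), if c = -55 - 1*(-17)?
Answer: 2712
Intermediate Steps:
c = -38 (c = -55 + 17 = -38)
-72*c + (-18 - 6) = -72*(-38) + (-18 - 6) = 2736 - 24 = 2712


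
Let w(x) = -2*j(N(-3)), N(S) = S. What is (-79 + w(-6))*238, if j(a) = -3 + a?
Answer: -15946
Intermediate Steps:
w(x) = 12 (w(x) = -2*(-3 - 3) = -2*(-6) = 12)
(-79 + w(-6))*238 = (-79 + 12)*238 = -67*238 = -15946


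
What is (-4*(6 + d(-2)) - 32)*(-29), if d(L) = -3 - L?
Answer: 1508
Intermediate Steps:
(-4*(6 + d(-2)) - 32)*(-29) = (-4*(6 + (-3 - 1*(-2))) - 32)*(-29) = (-4*(6 + (-3 + 2)) - 32)*(-29) = (-4*(6 - 1) - 32)*(-29) = (-4*5 - 32)*(-29) = (-20 - 32)*(-29) = -52*(-29) = 1508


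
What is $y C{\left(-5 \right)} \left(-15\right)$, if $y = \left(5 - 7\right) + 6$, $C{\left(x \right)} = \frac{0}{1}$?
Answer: $0$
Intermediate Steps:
$C{\left(x \right)} = 0$ ($C{\left(x \right)} = 0 \cdot 1 = 0$)
$y = 4$ ($y = -2 + 6 = 4$)
$y C{\left(-5 \right)} \left(-15\right) = 4 \cdot 0 \left(-15\right) = 0 \left(-15\right) = 0$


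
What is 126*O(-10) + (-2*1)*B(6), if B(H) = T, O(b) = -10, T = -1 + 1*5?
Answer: -1268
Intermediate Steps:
T = 4 (T = -1 + 5 = 4)
B(H) = 4
126*O(-10) + (-2*1)*B(6) = 126*(-10) - 2*1*4 = -1260 - 2*4 = -1260 - 8 = -1268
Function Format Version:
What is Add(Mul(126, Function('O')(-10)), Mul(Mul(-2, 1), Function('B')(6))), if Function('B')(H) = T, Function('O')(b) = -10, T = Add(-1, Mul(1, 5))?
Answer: -1268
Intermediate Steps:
T = 4 (T = Add(-1, 5) = 4)
Function('B')(H) = 4
Add(Mul(126, Function('O')(-10)), Mul(Mul(-2, 1), Function('B')(6))) = Add(Mul(126, -10), Mul(Mul(-2, 1), 4)) = Add(-1260, Mul(-2, 4)) = Add(-1260, -8) = -1268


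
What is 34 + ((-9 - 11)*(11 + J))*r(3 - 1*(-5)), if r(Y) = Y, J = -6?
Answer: -766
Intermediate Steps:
34 + ((-9 - 11)*(11 + J))*r(3 - 1*(-5)) = 34 + ((-9 - 11)*(11 - 6))*(3 - 1*(-5)) = 34 + (-20*5)*(3 + 5) = 34 - 100*8 = 34 - 800 = -766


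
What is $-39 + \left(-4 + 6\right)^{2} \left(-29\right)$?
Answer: $-155$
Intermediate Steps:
$-39 + \left(-4 + 6\right)^{2} \left(-29\right) = -39 + 2^{2} \left(-29\right) = -39 + 4 \left(-29\right) = -39 - 116 = -155$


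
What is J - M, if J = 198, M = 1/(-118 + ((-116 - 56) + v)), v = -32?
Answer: 63757/322 ≈ 198.00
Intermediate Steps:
M = -1/322 (M = 1/(-118 + ((-116 - 56) - 32)) = 1/(-118 + (-172 - 32)) = 1/(-118 - 204) = 1/(-322) = -1/322 ≈ -0.0031056)
J - M = 198 - 1*(-1/322) = 198 + 1/322 = 63757/322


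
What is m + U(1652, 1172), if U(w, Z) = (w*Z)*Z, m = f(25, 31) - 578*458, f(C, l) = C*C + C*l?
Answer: 2268897444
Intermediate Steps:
f(C, l) = C² + C*l
m = -263324 (m = 25*(25 + 31) - 578*458 = 25*56 - 264724 = 1400 - 264724 = -263324)
U(w, Z) = w*Z² (U(w, Z) = (Z*w)*Z = w*Z²)
m + U(1652, 1172) = -263324 + 1652*1172² = -263324 + 1652*1373584 = -263324 + 2269160768 = 2268897444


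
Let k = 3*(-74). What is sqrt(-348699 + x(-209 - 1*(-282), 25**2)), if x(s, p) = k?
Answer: 3*I*sqrt(38769) ≈ 590.7*I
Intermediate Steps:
k = -222
x(s, p) = -222
sqrt(-348699 + x(-209 - 1*(-282), 25**2)) = sqrt(-348699 - 222) = sqrt(-348921) = 3*I*sqrt(38769)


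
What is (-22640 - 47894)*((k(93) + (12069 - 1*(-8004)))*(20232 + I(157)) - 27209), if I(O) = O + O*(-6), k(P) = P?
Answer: -27659272800262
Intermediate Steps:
I(O) = -5*O (I(O) = O - 6*O = -5*O)
(-22640 - 47894)*((k(93) + (12069 - 1*(-8004)))*(20232 + I(157)) - 27209) = (-22640 - 47894)*((93 + (12069 - 1*(-8004)))*(20232 - 5*157) - 27209) = -70534*((93 + (12069 + 8004))*(20232 - 785) - 27209) = -70534*((93 + 20073)*19447 - 27209) = -70534*(20166*19447 - 27209) = -70534*(392168202 - 27209) = -70534*392140993 = -27659272800262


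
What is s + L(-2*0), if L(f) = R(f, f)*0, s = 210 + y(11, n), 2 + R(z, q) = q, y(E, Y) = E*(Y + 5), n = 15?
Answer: 430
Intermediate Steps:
y(E, Y) = E*(5 + Y)
R(z, q) = -2 + q
s = 430 (s = 210 + 11*(5 + 15) = 210 + 11*20 = 210 + 220 = 430)
L(f) = 0 (L(f) = (-2 + f)*0 = 0)
s + L(-2*0) = 430 + 0 = 430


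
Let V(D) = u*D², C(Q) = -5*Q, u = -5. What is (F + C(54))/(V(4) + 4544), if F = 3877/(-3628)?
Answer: -983437/16195392 ≈ -0.060723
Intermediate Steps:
F = -3877/3628 (F = 3877*(-1/3628) = -3877/3628 ≈ -1.0686)
V(D) = -5*D²
(F + C(54))/(V(4) + 4544) = (-3877/3628 - 5*54)/(-5*4² + 4544) = (-3877/3628 - 270)/(-5*16 + 4544) = -983437/(3628*(-80 + 4544)) = -983437/3628/4464 = -983437/3628*1/4464 = -983437/16195392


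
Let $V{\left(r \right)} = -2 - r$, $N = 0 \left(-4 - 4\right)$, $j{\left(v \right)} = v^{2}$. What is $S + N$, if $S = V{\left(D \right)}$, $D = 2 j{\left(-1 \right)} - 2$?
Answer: $-2$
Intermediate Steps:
$N = 0$ ($N = 0 \left(-8\right) = 0$)
$D = 0$ ($D = 2 \left(-1\right)^{2} - 2 = 2 \cdot 1 - 2 = 2 - 2 = 0$)
$S = -2$ ($S = -2 - 0 = -2 + 0 = -2$)
$S + N = -2 + 0 = -2$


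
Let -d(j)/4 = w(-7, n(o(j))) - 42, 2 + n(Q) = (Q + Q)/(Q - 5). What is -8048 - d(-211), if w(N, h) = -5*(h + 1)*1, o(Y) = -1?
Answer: -24608/3 ≈ -8202.7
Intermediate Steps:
n(Q) = -2 + 2*Q/(-5 + Q) (n(Q) = -2 + (Q + Q)/(Q - 5) = -2 + (2*Q)/(-5 + Q) = -2 + 2*Q/(-5 + Q))
w(N, h) = -5 - 5*h (w(N, h) = -5*(1 + h)*1 = (-5 - 5*h)*1 = -5 - 5*h)
d(j) = 464/3 (d(j) = -4*((-5 - 50/(-5 - 1)) - 42) = -4*((-5 - 50/(-6)) - 42) = -4*((-5 - 50*(-1)/6) - 42) = -4*((-5 - 5*(-5/3)) - 42) = -4*((-5 + 25/3) - 42) = -4*(10/3 - 42) = -4*(-116/3) = 464/3)
-8048 - d(-211) = -8048 - 1*464/3 = -8048 - 464/3 = -24608/3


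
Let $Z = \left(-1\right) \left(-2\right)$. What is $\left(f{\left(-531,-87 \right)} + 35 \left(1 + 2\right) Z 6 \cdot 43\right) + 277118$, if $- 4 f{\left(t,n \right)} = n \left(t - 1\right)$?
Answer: $319727$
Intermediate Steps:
$Z = 2$
$f{\left(t,n \right)} = - \frac{n \left(-1 + t\right)}{4}$ ($f{\left(t,n \right)} = - \frac{n \left(t - 1\right)}{4} = - \frac{n \left(-1 + t\right)}{4}$)
$\left(f{\left(-531,-87 \right)} + 35 \left(1 + 2\right) Z 6 \cdot 43\right) + 277118 = \left(\frac{1}{4} \left(-87\right) \left(1 - -531\right) + 35 \left(1 + 2\right) 2 \cdot 6 \cdot 43\right) + 277118 = \left(\frac{1}{4} \left(-87\right) \left(1 + 531\right) + 35 \cdot 3 \cdot 2 \cdot 6 \cdot 43\right) + 277118 = \left(\frac{1}{4} \left(-87\right) 532 + 35 \cdot 6 \cdot 6 \cdot 43\right) + 277118 = \left(-11571 + 35 \cdot 36 \cdot 43\right) + 277118 = \left(-11571 + 1260 \cdot 43\right) + 277118 = \left(-11571 + 54180\right) + 277118 = 42609 + 277118 = 319727$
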